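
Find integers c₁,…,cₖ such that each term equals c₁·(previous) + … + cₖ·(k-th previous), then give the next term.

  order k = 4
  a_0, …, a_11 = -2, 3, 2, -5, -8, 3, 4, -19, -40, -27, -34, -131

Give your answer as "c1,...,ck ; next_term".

  a_4 = 1·-5 + 0·2 + 1·3 + 3·-2 = -8
  a_5 = 1·-8 + 0·-5 + 1·2 + 3·3 = 3
  a_6 = 1·3 + 0·-8 + 1·-5 + 3·2 = 4
  a_7 = 1·4 + 0·3 + 1·-8 + 3·-5 = -19
  a_8 = 1·-19 + 0·4 + 1·3 + 3·-8 = -40
  a_9 = 1·-40 + 0·-19 + 1·4 + 3·3 = -27
  a_10 = 1·-27 + 0·-40 + 1·-19 + 3·4 = -34
  a_11 = 1·-34 + 0·-27 + 1·-40 + 3·-19 = -131
  a_12 = 1·-131 + 0·-34 + 1·-27 + 3·-40 = -278

1,0,1,3 ; -278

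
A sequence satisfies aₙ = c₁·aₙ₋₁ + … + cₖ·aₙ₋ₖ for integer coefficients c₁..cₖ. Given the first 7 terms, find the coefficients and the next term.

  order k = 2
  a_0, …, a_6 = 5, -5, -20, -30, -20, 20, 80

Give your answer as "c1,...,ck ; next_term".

2,-2 ; 120

  a_2 = 2·-5 + -2·5 = -20
  a_3 = 2·-20 + -2·-5 = -30
  a_4 = 2·-30 + -2·-20 = -20
  a_5 = 2·-20 + -2·-30 = 20
  a_6 = 2·20 + -2·-20 = 80
  a_7 = 2·80 + -2·20 = 120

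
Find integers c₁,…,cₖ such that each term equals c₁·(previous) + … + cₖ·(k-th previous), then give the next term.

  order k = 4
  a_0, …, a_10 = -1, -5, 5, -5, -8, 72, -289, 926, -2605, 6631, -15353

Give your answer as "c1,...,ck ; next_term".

  a_4 = -4·-5 + -3·5 + 3·-5 + -2·-1 = -8
  a_5 = -4·-8 + -3·-5 + 3·5 + -2·-5 = 72
  a_6 = -4·72 + -3·-8 + 3·-5 + -2·5 = -289
  a_7 = -4·-289 + -3·72 + 3·-8 + -2·-5 = 926
  a_8 = -4·926 + -3·-289 + 3·72 + -2·-8 = -2605
  a_9 = -4·-2605 + -3·926 + 3·-289 + -2·72 = 6631
  a_10 = -4·6631 + -3·-2605 + 3·926 + -2·-289 = -15353
  a_11 = -4·-15353 + -3·6631 + 3·-2605 + -2·926 = 31852

-4,-3,3,-2 ; 31852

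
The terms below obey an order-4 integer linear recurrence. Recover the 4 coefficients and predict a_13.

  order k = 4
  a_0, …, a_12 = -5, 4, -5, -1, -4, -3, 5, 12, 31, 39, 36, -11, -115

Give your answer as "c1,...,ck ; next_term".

  a_4 = 1·-1 + 1·-5 + -2·4 + -2·-5 = -4
  a_5 = 1·-4 + 1·-1 + -2·-5 + -2·4 = -3
  a_6 = 1·-3 + 1·-4 + -2·-1 + -2·-5 = 5
  a_7 = 1·5 + 1·-3 + -2·-4 + -2·-1 = 12
  a_8 = 1·12 + 1·5 + -2·-3 + -2·-4 = 31
  a_9 = 1·31 + 1·12 + -2·5 + -2·-3 = 39
  a_10 = 1·39 + 1·31 + -2·12 + -2·5 = 36
  a_11 = 1·36 + 1·39 + -2·31 + -2·12 = -11
  a_12 = 1·-11 + 1·36 + -2·39 + -2·31 = -115
  a_13 = 1·-115 + 1·-11 + -2·36 + -2·39 = -276

1,1,-2,-2 ; -276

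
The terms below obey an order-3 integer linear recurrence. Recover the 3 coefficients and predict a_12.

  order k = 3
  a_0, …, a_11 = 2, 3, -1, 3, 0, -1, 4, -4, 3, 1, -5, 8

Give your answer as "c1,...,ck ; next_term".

  a_3 = -1·-1 + 0·3 + 1·2 = 3
  a_4 = -1·3 + 0·-1 + 1·3 = 0
  a_5 = -1·0 + 0·3 + 1·-1 = -1
  a_6 = -1·-1 + 0·0 + 1·3 = 4
  a_7 = -1·4 + 0·-1 + 1·0 = -4
  a_8 = -1·-4 + 0·4 + 1·-1 = 3
  a_9 = -1·3 + 0·-4 + 1·4 = 1
  a_10 = -1·1 + 0·3 + 1·-4 = -5
  a_11 = -1·-5 + 0·1 + 1·3 = 8
  a_12 = -1·8 + 0·-5 + 1·1 = -7

-1,0,1 ; -7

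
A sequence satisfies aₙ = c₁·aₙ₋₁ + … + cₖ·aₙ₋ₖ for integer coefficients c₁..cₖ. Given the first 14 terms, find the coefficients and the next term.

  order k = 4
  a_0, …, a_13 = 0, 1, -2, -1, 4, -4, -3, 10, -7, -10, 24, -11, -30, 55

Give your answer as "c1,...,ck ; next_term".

-1,-1,1,1 ; -12

  a_4 = -1·-1 + -1·-2 + 1·1 + 1·0 = 4
  a_5 = -1·4 + -1·-1 + 1·-2 + 1·1 = -4
  a_6 = -1·-4 + -1·4 + 1·-1 + 1·-2 = -3
  a_7 = -1·-3 + -1·-4 + 1·4 + 1·-1 = 10
  a_8 = -1·10 + -1·-3 + 1·-4 + 1·4 = -7
  a_9 = -1·-7 + -1·10 + 1·-3 + 1·-4 = -10
  a_10 = -1·-10 + -1·-7 + 1·10 + 1·-3 = 24
  a_11 = -1·24 + -1·-10 + 1·-7 + 1·10 = -11
  a_12 = -1·-11 + -1·24 + 1·-10 + 1·-7 = -30
  a_13 = -1·-30 + -1·-11 + 1·24 + 1·-10 = 55
  a_14 = -1·55 + -1·-30 + 1·-11 + 1·24 = -12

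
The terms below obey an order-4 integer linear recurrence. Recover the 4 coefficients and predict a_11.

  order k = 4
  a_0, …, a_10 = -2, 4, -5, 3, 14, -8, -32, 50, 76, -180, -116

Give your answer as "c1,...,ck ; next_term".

0,-2,2,2 ; 612

  a_4 = 0·3 + -2·-5 + 2·4 + 2·-2 = 14
  a_5 = 0·14 + -2·3 + 2·-5 + 2·4 = -8
  a_6 = 0·-8 + -2·14 + 2·3 + 2·-5 = -32
  a_7 = 0·-32 + -2·-8 + 2·14 + 2·3 = 50
  a_8 = 0·50 + -2·-32 + 2·-8 + 2·14 = 76
  a_9 = 0·76 + -2·50 + 2·-32 + 2·-8 = -180
  a_10 = 0·-180 + -2·76 + 2·50 + 2·-32 = -116
  a_11 = 0·-116 + -2·-180 + 2·76 + 2·50 = 612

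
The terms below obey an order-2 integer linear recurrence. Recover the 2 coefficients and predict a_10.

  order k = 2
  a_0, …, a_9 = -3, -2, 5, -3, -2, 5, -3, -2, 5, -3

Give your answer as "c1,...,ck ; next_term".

  a_2 = -1·-2 + -1·-3 = 5
  a_3 = -1·5 + -1·-2 = -3
  a_4 = -1·-3 + -1·5 = -2
  a_5 = -1·-2 + -1·-3 = 5
  a_6 = -1·5 + -1·-2 = -3
  a_7 = -1·-3 + -1·5 = -2
  a_8 = -1·-2 + -1·-3 = 5
  a_9 = -1·5 + -1·-2 = -3
  a_10 = -1·-3 + -1·5 = -2

-1,-1 ; -2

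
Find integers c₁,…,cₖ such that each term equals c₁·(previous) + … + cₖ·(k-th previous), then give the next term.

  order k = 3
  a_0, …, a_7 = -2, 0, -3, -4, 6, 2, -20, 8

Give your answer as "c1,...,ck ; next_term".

  a_3 = 0·-3 + -2·0 + 2·-2 = -4
  a_4 = 0·-4 + -2·-3 + 2·0 = 6
  a_5 = 0·6 + -2·-4 + 2·-3 = 2
  a_6 = 0·2 + -2·6 + 2·-4 = -20
  a_7 = 0·-20 + -2·2 + 2·6 = 8
  a_8 = 0·8 + -2·-20 + 2·2 = 44

0,-2,2 ; 44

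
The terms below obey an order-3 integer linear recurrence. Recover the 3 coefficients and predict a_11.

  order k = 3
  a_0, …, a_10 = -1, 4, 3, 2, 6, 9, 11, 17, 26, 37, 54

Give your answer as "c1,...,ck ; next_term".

1,0,1 ; 80

  a_3 = 1·3 + 0·4 + 1·-1 = 2
  a_4 = 1·2 + 0·3 + 1·4 = 6
  a_5 = 1·6 + 0·2 + 1·3 = 9
  a_6 = 1·9 + 0·6 + 1·2 = 11
  a_7 = 1·11 + 0·9 + 1·6 = 17
  a_8 = 1·17 + 0·11 + 1·9 = 26
  a_9 = 1·26 + 0·17 + 1·11 = 37
  a_10 = 1·37 + 0·26 + 1·17 = 54
  a_11 = 1·54 + 0·37 + 1·26 = 80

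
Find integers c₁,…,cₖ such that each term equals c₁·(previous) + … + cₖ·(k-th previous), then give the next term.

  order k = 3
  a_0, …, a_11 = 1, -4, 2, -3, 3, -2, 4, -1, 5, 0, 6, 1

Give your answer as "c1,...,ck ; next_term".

1,1,-1 ; 7

  a_3 = 1·2 + 1·-4 + -1·1 = -3
  a_4 = 1·-3 + 1·2 + -1·-4 = 3
  a_5 = 1·3 + 1·-3 + -1·2 = -2
  a_6 = 1·-2 + 1·3 + -1·-3 = 4
  a_7 = 1·4 + 1·-2 + -1·3 = -1
  a_8 = 1·-1 + 1·4 + -1·-2 = 5
  a_9 = 1·5 + 1·-1 + -1·4 = 0
  a_10 = 1·0 + 1·5 + -1·-1 = 6
  a_11 = 1·6 + 1·0 + -1·5 = 1
  a_12 = 1·1 + 1·6 + -1·0 = 7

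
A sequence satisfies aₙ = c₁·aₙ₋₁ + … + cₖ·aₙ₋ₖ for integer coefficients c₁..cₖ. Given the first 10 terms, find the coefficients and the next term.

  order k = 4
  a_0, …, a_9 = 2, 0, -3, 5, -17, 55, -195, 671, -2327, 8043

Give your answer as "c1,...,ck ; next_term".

  a_4 = -3·5 + 2·-3 + 2·0 + 2·2 = -17
  a_5 = -3·-17 + 2·5 + 2·-3 + 2·0 = 55
  a_6 = -3·55 + 2·-17 + 2·5 + 2·-3 = -195
  a_7 = -3·-195 + 2·55 + 2·-17 + 2·5 = 671
  a_8 = -3·671 + 2·-195 + 2·55 + 2·-17 = -2327
  a_9 = -3·-2327 + 2·671 + 2·-195 + 2·55 = 8043
  a_10 = -3·8043 + 2·-2327 + 2·671 + 2·-195 = -27831

-3,2,2,2 ; -27831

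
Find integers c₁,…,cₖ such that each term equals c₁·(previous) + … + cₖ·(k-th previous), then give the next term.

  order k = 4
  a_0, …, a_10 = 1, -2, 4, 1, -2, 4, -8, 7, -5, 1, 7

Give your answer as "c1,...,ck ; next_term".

  a_4 = -1·1 + 0·4 + 0·-2 + -1·1 = -2
  a_5 = -1·-2 + 0·1 + 0·4 + -1·-2 = 4
  a_6 = -1·4 + 0·-2 + 0·1 + -1·4 = -8
  a_7 = -1·-8 + 0·4 + 0·-2 + -1·1 = 7
  a_8 = -1·7 + 0·-8 + 0·4 + -1·-2 = -5
  a_9 = -1·-5 + 0·7 + 0·-8 + -1·4 = 1
  a_10 = -1·1 + 0·-5 + 0·7 + -1·-8 = 7
  a_11 = -1·7 + 0·1 + 0·-5 + -1·7 = -14

-1,0,0,-1 ; -14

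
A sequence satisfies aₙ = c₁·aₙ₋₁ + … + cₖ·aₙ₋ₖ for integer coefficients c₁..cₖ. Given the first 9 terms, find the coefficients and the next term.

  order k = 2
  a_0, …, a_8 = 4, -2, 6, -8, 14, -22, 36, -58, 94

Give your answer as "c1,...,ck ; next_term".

-1,1 ; -152

  a_2 = -1·-2 + 1·4 = 6
  a_3 = -1·6 + 1·-2 = -8
  a_4 = -1·-8 + 1·6 = 14
  a_5 = -1·14 + 1·-8 = -22
  a_6 = -1·-22 + 1·14 = 36
  a_7 = -1·36 + 1·-22 = -58
  a_8 = -1·-58 + 1·36 = 94
  a_9 = -1·94 + 1·-58 = -152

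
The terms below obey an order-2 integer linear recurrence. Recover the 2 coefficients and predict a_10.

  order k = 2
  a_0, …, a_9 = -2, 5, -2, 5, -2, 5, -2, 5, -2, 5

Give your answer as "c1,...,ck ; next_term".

  a_2 = 0·5 + 1·-2 = -2
  a_3 = 0·-2 + 1·5 = 5
  a_4 = 0·5 + 1·-2 = -2
  a_5 = 0·-2 + 1·5 = 5
  a_6 = 0·5 + 1·-2 = -2
  a_7 = 0·-2 + 1·5 = 5
  a_8 = 0·5 + 1·-2 = -2
  a_9 = 0·-2 + 1·5 = 5
  a_10 = 0·5 + 1·-2 = -2

0,1 ; -2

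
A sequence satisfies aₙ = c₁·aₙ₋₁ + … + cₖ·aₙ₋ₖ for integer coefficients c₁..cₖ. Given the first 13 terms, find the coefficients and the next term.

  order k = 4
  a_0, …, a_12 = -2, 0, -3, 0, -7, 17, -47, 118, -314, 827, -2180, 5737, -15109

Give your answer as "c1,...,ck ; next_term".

-2,1,-1,2 ; 39789

  a_4 = -2·0 + 1·-3 + -1·0 + 2·-2 = -7
  a_5 = -2·-7 + 1·0 + -1·-3 + 2·0 = 17
  a_6 = -2·17 + 1·-7 + -1·0 + 2·-3 = -47
  a_7 = -2·-47 + 1·17 + -1·-7 + 2·0 = 118
  a_8 = -2·118 + 1·-47 + -1·17 + 2·-7 = -314
  a_9 = -2·-314 + 1·118 + -1·-47 + 2·17 = 827
  a_10 = -2·827 + 1·-314 + -1·118 + 2·-47 = -2180
  a_11 = -2·-2180 + 1·827 + -1·-314 + 2·118 = 5737
  a_12 = -2·5737 + 1·-2180 + -1·827 + 2·-314 = -15109
  a_13 = -2·-15109 + 1·5737 + -1·-2180 + 2·827 = 39789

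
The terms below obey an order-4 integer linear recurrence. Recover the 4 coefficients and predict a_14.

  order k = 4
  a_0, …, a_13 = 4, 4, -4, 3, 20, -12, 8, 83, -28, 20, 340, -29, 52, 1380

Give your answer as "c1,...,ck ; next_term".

  a_4 = 0·3 + 0·-4 + 4·4 + 1·4 = 20
  a_5 = 0·20 + 0·3 + 4·-4 + 1·4 = -12
  a_6 = 0·-12 + 0·20 + 4·3 + 1·-4 = 8
  a_7 = 0·8 + 0·-12 + 4·20 + 1·3 = 83
  a_8 = 0·83 + 0·8 + 4·-12 + 1·20 = -28
  a_9 = 0·-28 + 0·83 + 4·8 + 1·-12 = 20
  a_10 = 0·20 + 0·-28 + 4·83 + 1·8 = 340
  a_11 = 0·340 + 0·20 + 4·-28 + 1·83 = -29
  a_12 = 0·-29 + 0·340 + 4·20 + 1·-28 = 52
  a_13 = 0·52 + 0·-29 + 4·340 + 1·20 = 1380
  a_14 = 0·1380 + 0·52 + 4·-29 + 1·340 = 224

0,0,4,1 ; 224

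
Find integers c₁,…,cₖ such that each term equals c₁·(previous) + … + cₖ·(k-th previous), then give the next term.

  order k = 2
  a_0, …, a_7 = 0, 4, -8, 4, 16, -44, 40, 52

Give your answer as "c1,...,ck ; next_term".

-2,-3 ; -224

  a_2 = -2·4 + -3·0 = -8
  a_3 = -2·-8 + -3·4 = 4
  a_4 = -2·4 + -3·-8 = 16
  a_5 = -2·16 + -3·4 = -44
  a_6 = -2·-44 + -3·16 = 40
  a_7 = -2·40 + -3·-44 = 52
  a_8 = -2·52 + -3·40 = -224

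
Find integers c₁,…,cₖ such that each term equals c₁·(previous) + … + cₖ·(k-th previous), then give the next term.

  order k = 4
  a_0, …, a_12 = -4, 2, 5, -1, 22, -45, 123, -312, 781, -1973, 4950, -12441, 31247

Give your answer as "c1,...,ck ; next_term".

  a_4 = -2·-1 + 2·5 + 1·2 + -2·-4 = 22
  a_5 = -2·22 + 2·-1 + 1·5 + -2·2 = -45
  a_6 = -2·-45 + 2·22 + 1·-1 + -2·5 = 123
  a_7 = -2·123 + 2·-45 + 1·22 + -2·-1 = -312
  a_8 = -2·-312 + 2·123 + 1·-45 + -2·22 = 781
  a_9 = -2·781 + 2·-312 + 1·123 + -2·-45 = -1973
  a_10 = -2·-1973 + 2·781 + 1·-312 + -2·123 = 4950
  a_11 = -2·4950 + 2·-1973 + 1·781 + -2·-312 = -12441
  a_12 = -2·-12441 + 2·4950 + 1·-1973 + -2·781 = 31247
  a_13 = -2·31247 + 2·-12441 + 1·4950 + -2·-1973 = -78480

-2,2,1,-2 ; -78480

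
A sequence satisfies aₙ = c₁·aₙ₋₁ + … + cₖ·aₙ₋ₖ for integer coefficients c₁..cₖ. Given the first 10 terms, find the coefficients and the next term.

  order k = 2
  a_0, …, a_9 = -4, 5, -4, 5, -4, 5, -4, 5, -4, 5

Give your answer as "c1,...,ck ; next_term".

0,1 ; -4

  a_2 = 0·5 + 1·-4 = -4
  a_3 = 0·-4 + 1·5 = 5
  a_4 = 0·5 + 1·-4 = -4
  a_5 = 0·-4 + 1·5 = 5
  a_6 = 0·5 + 1·-4 = -4
  a_7 = 0·-4 + 1·5 = 5
  a_8 = 0·5 + 1·-4 = -4
  a_9 = 0·-4 + 1·5 = 5
  a_10 = 0·5 + 1·-4 = -4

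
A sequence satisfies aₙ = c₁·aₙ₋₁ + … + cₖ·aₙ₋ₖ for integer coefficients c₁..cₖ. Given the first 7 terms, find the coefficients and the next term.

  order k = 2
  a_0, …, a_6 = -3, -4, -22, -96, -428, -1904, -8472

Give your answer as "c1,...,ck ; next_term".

  a_2 = 4·-4 + 2·-3 = -22
  a_3 = 4·-22 + 2·-4 = -96
  a_4 = 4·-96 + 2·-22 = -428
  a_5 = 4·-428 + 2·-96 = -1904
  a_6 = 4·-1904 + 2·-428 = -8472
  a_7 = 4·-8472 + 2·-1904 = -37696

4,2 ; -37696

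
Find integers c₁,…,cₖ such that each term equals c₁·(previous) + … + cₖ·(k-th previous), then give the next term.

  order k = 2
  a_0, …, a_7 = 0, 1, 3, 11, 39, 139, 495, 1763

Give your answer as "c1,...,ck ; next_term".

  a_2 = 3·1 + 2·0 = 3
  a_3 = 3·3 + 2·1 = 11
  a_4 = 3·11 + 2·3 = 39
  a_5 = 3·39 + 2·11 = 139
  a_6 = 3·139 + 2·39 = 495
  a_7 = 3·495 + 2·139 = 1763
  a_8 = 3·1763 + 2·495 = 6279

3,2 ; 6279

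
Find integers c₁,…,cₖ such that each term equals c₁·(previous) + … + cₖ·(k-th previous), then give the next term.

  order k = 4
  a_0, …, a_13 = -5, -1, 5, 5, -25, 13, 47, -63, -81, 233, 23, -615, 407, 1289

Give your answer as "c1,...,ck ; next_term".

  a_4 = -1·5 + -2·5 + 0·-1 + 2·-5 = -25
  a_5 = -1·-25 + -2·5 + 0·5 + 2·-1 = 13
  a_6 = -1·13 + -2·-25 + 0·5 + 2·5 = 47
  a_7 = -1·47 + -2·13 + 0·-25 + 2·5 = -63
  a_8 = -1·-63 + -2·47 + 0·13 + 2·-25 = -81
  a_9 = -1·-81 + -2·-63 + 0·47 + 2·13 = 233
  a_10 = -1·233 + -2·-81 + 0·-63 + 2·47 = 23
  a_11 = -1·23 + -2·233 + 0·-81 + 2·-63 = -615
  a_12 = -1·-615 + -2·23 + 0·233 + 2·-81 = 407
  a_13 = -1·407 + -2·-615 + 0·23 + 2·233 = 1289
  a_14 = -1·1289 + -2·407 + 0·-615 + 2·23 = -2057

-1,-2,0,2 ; -2057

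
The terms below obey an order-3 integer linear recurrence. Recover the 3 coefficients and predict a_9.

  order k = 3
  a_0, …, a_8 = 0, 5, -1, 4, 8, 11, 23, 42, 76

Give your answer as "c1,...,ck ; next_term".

1,1,1 ; 141

  a_3 = 1·-1 + 1·5 + 1·0 = 4
  a_4 = 1·4 + 1·-1 + 1·5 = 8
  a_5 = 1·8 + 1·4 + 1·-1 = 11
  a_6 = 1·11 + 1·8 + 1·4 = 23
  a_7 = 1·23 + 1·11 + 1·8 = 42
  a_8 = 1·42 + 1·23 + 1·11 = 76
  a_9 = 1·76 + 1·42 + 1·23 = 141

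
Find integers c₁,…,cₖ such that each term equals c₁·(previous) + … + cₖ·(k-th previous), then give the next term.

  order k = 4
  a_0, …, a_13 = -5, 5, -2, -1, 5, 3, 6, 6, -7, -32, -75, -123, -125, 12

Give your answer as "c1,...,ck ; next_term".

  a_4 = 2·-1 + -1·-2 + -1·5 + -2·-5 = 5
  a_5 = 2·5 + -1·-1 + -1·-2 + -2·5 = 3
  a_6 = 2·3 + -1·5 + -1·-1 + -2·-2 = 6
  a_7 = 2·6 + -1·3 + -1·5 + -2·-1 = 6
  a_8 = 2·6 + -1·6 + -1·3 + -2·5 = -7
  a_9 = 2·-7 + -1·6 + -1·6 + -2·3 = -32
  a_10 = 2·-32 + -1·-7 + -1·6 + -2·6 = -75
  a_11 = 2·-75 + -1·-32 + -1·-7 + -2·6 = -123
  a_12 = 2·-123 + -1·-75 + -1·-32 + -2·-7 = -125
  a_13 = 2·-125 + -1·-123 + -1·-75 + -2·-32 = 12
  a_14 = 2·12 + -1·-125 + -1·-123 + -2·-75 = 422

2,-1,-1,-2 ; 422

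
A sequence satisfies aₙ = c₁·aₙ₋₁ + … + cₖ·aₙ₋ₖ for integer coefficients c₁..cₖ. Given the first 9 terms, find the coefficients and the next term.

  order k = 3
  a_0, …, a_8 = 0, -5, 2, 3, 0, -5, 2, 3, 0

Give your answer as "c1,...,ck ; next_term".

  a_3 = -1·2 + -1·-5 + -1·0 = 3
  a_4 = -1·3 + -1·2 + -1·-5 = 0
  a_5 = -1·0 + -1·3 + -1·2 = -5
  a_6 = -1·-5 + -1·0 + -1·3 = 2
  a_7 = -1·2 + -1·-5 + -1·0 = 3
  a_8 = -1·3 + -1·2 + -1·-5 = 0
  a_9 = -1·0 + -1·3 + -1·2 = -5

-1,-1,-1 ; -5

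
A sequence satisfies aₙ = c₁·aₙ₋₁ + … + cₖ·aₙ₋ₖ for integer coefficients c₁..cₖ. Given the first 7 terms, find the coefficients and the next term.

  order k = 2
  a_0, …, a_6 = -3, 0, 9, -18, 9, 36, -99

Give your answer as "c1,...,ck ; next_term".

  a_2 = -2·0 + -3·-3 = 9
  a_3 = -2·9 + -3·0 = -18
  a_4 = -2·-18 + -3·9 = 9
  a_5 = -2·9 + -3·-18 = 36
  a_6 = -2·36 + -3·9 = -99
  a_7 = -2·-99 + -3·36 = 90

-2,-3 ; 90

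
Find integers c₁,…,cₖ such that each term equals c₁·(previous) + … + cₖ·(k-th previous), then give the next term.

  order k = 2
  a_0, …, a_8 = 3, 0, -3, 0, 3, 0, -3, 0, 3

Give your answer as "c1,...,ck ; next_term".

  a_2 = 0·0 + -1·3 = -3
  a_3 = 0·-3 + -1·0 = 0
  a_4 = 0·0 + -1·-3 = 3
  a_5 = 0·3 + -1·0 = 0
  a_6 = 0·0 + -1·3 = -3
  a_7 = 0·-3 + -1·0 = 0
  a_8 = 0·0 + -1·-3 = 3
  a_9 = 0·3 + -1·0 = 0

0,-1 ; 0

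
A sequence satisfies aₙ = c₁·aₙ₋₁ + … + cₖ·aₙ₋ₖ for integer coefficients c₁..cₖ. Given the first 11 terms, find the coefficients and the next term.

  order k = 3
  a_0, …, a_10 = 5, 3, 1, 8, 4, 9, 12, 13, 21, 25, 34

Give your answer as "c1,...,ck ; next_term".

0,1,1 ; 46

  a_3 = 0·1 + 1·3 + 1·5 = 8
  a_4 = 0·8 + 1·1 + 1·3 = 4
  a_5 = 0·4 + 1·8 + 1·1 = 9
  a_6 = 0·9 + 1·4 + 1·8 = 12
  a_7 = 0·12 + 1·9 + 1·4 = 13
  a_8 = 0·13 + 1·12 + 1·9 = 21
  a_9 = 0·21 + 1·13 + 1·12 = 25
  a_10 = 0·25 + 1·21 + 1·13 = 34
  a_11 = 0·34 + 1·25 + 1·21 = 46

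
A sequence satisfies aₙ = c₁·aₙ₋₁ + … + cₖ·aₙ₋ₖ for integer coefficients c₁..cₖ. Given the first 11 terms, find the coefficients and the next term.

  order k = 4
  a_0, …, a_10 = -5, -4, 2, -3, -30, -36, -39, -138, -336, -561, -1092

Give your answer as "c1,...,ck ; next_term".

  a_4 = 1·-3 + 0·2 + 3·-4 + 3·-5 = -30
  a_5 = 1·-30 + 0·-3 + 3·2 + 3·-4 = -36
  a_6 = 1·-36 + 0·-30 + 3·-3 + 3·2 = -39
  a_7 = 1·-39 + 0·-36 + 3·-30 + 3·-3 = -138
  a_8 = 1·-138 + 0·-39 + 3·-36 + 3·-30 = -336
  a_9 = 1·-336 + 0·-138 + 3·-39 + 3·-36 = -561
  a_10 = 1·-561 + 0·-336 + 3·-138 + 3·-39 = -1092
  a_11 = 1·-1092 + 0·-561 + 3·-336 + 3·-138 = -2514

1,0,3,3 ; -2514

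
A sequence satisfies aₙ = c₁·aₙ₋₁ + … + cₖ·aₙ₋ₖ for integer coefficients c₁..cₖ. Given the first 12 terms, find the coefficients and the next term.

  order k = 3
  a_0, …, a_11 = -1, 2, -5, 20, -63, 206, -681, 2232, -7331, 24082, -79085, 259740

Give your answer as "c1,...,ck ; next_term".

  a_3 = -2·-5 + 3·2 + -4·-1 = 20
  a_4 = -2·20 + 3·-5 + -4·2 = -63
  a_5 = -2·-63 + 3·20 + -4·-5 = 206
  a_6 = -2·206 + 3·-63 + -4·20 = -681
  a_7 = -2·-681 + 3·206 + -4·-63 = 2232
  a_8 = -2·2232 + 3·-681 + -4·206 = -7331
  a_9 = -2·-7331 + 3·2232 + -4·-681 = 24082
  a_10 = -2·24082 + 3·-7331 + -4·2232 = -79085
  a_11 = -2·-79085 + 3·24082 + -4·-7331 = 259740
  a_12 = -2·259740 + 3·-79085 + -4·24082 = -853063

-2,3,-4 ; -853063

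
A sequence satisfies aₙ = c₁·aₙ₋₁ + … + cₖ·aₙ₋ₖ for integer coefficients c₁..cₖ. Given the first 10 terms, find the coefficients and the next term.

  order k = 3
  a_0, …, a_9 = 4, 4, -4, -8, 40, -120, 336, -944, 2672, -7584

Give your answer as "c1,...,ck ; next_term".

-4,-4,-2 ; 21536

  a_3 = -4·-4 + -4·4 + -2·4 = -8
  a_4 = -4·-8 + -4·-4 + -2·4 = 40
  a_5 = -4·40 + -4·-8 + -2·-4 = -120
  a_6 = -4·-120 + -4·40 + -2·-8 = 336
  a_7 = -4·336 + -4·-120 + -2·40 = -944
  a_8 = -4·-944 + -4·336 + -2·-120 = 2672
  a_9 = -4·2672 + -4·-944 + -2·336 = -7584
  a_10 = -4·-7584 + -4·2672 + -2·-944 = 21536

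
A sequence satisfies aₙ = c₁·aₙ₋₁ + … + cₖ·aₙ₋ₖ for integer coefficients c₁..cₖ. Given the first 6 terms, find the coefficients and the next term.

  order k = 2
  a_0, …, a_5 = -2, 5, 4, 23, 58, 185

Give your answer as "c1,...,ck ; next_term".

2,3 ; 544

  a_2 = 2·5 + 3·-2 = 4
  a_3 = 2·4 + 3·5 = 23
  a_4 = 2·23 + 3·4 = 58
  a_5 = 2·58 + 3·23 = 185
  a_6 = 2·185 + 3·58 = 544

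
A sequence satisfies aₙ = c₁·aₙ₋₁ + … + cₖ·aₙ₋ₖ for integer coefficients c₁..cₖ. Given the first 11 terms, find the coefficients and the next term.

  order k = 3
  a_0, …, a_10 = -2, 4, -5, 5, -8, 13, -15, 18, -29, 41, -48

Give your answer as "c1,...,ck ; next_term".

  a_3 = -1·-5 + -1·4 + -2·-2 = 5
  a_4 = -1·5 + -1·-5 + -2·4 = -8
  a_5 = -1·-8 + -1·5 + -2·-5 = 13
  a_6 = -1·13 + -1·-8 + -2·5 = -15
  a_7 = -1·-15 + -1·13 + -2·-8 = 18
  a_8 = -1·18 + -1·-15 + -2·13 = -29
  a_9 = -1·-29 + -1·18 + -2·-15 = 41
  a_10 = -1·41 + -1·-29 + -2·18 = -48
  a_11 = -1·-48 + -1·41 + -2·-29 = 65

-1,-1,-2 ; 65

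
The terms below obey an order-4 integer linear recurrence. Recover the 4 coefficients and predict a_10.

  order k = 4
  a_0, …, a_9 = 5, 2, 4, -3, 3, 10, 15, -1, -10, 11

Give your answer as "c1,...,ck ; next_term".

  a_4 = 1·-3 + -1·4 + 0·2 + 2·5 = 3
  a_5 = 1·3 + -1·-3 + 0·4 + 2·2 = 10
  a_6 = 1·10 + -1·3 + 0·-3 + 2·4 = 15
  a_7 = 1·15 + -1·10 + 0·3 + 2·-3 = -1
  a_8 = 1·-1 + -1·15 + 0·10 + 2·3 = -10
  a_9 = 1·-10 + -1·-1 + 0·15 + 2·10 = 11
  a_10 = 1·11 + -1·-10 + 0·-1 + 2·15 = 51

1,-1,0,2 ; 51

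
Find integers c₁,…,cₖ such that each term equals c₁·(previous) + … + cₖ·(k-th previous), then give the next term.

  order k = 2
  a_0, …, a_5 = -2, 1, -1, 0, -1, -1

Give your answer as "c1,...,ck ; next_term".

1,1 ; -2

  a_2 = 1·1 + 1·-2 = -1
  a_3 = 1·-1 + 1·1 = 0
  a_4 = 1·0 + 1·-1 = -1
  a_5 = 1·-1 + 1·0 = -1
  a_6 = 1·-1 + 1·-1 = -2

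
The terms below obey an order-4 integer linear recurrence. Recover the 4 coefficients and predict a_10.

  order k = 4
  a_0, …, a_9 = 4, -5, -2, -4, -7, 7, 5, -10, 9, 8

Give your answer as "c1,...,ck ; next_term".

0,-1,1,-1 ; -24

  a_4 = 0·-4 + -1·-2 + 1·-5 + -1·4 = -7
  a_5 = 0·-7 + -1·-4 + 1·-2 + -1·-5 = 7
  a_6 = 0·7 + -1·-7 + 1·-4 + -1·-2 = 5
  a_7 = 0·5 + -1·7 + 1·-7 + -1·-4 = -10
  a_8 = 0·-10 + -1·5 + 1·7 + -1·-7 = 9
  a_9 = 0·9 + -1·-10 + 1·5 + -1·7 = 8
  a_10 = 0·8 + -1·9 + 1·-10 + -1·5 = -24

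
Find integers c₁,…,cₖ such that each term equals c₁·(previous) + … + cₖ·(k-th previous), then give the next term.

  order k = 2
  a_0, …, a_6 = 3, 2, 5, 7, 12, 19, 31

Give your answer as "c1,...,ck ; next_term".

1,1 ; 50

  a_2 = 1·2 + 1·3 = 5
  a_3 = 1·5 + 1·2 = 7
  a_4 = 1·7 + 1·5 = 12
  a_5 = 1·12 + 1·7 = 19
  a_6 = 1·19 + 1·12 = 31
  a_7 = 1·31 + 1·19 = 50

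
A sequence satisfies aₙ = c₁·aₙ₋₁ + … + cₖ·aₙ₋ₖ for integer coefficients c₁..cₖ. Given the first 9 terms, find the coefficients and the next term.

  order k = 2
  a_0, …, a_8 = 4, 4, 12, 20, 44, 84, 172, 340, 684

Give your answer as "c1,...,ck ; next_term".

  a_2 = 1·4 + 2·4 = 12
  a_3 = 1·12 + 2·4 = 20
  a_4 = 1·20 + 2·12 = 44
  a_5 = 1·44 + 2·20 = 84
  a_6 = 1·84 + 2·44 = 172
  a_7 = 1·172 + 2·84 = 340
  a_8 = 1·340 + 2·172 = 684
  a_9 = 1·684 + 2·340 = 1364

1,2 ; 1364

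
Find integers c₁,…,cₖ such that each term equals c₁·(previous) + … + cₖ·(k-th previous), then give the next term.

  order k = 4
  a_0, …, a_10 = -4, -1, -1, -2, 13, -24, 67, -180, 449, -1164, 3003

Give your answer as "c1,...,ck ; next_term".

-2,1,-2,-2 ; -7708

  a_4 = -2·-2 + 1·-1 + -2·-1 + -2·-4 = 13
  a_5 = -2·13 + 1·-2 + -2·-1 + -2·-1 = -24
  a_6 = -2·-24 + 1·13 + -2·-2 + -2·-1 = 67
  a_7 = -2·67 + 1·-24 + -2·13 + -2·-2 = -180
  a_8 = -2·-180 + 1·67 + -2·-24 + -2·13 = 449
  a_9 = -2·449 + 1·-180 + -2·67 + -2·-24 = -1164
  a_10 = -2·-1164 + 1·449 + -2·-180 + -2·67 = 3003
  a_11 = -2·3003 + 1·-1164 + -2·449 + -2·-180 = -7708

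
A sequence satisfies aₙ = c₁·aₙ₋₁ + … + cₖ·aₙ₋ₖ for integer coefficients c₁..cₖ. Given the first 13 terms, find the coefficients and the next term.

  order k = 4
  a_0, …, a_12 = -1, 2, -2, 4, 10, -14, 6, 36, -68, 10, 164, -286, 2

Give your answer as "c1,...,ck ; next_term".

  a_4 = 0·4 + -1·-2 + 3·2 + -2·-1 = 10
  a_5 = 0·10 + -1·4 + 3·-2 + -2·2 = -14
  a_6 = 0·-14 + -1·10 + 3·4 + -2·-2 = 6
  a_7 = 0·6 + -1·-14 + 3·10 + -2·4 = 36
  a_8 = 0·36 + -1·6 + 3·-14 + -2·10 = -68
  a_9 = 0·-68 + -1·36 + 3·6 + -2·-14 = 10
  a_10 = 0·10 + -1·-68 + 3·36 + -2·6 = 164
  a_11 = 0·164 + -1·10 + 3·-68 + -2·36 = -286
  a_12 = 0·-286 + -1·164 + 3·10 + -2·-68 = 2
  a_13 = 0·2 + -1·-286 + 3·164 + -2·10 = 758

0,-1,3,-2 ; 758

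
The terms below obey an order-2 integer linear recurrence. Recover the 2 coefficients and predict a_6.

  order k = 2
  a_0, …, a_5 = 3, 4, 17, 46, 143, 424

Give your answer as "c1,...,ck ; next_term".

  a_2 = 2·4 + 3·3 = 17
  a_3 = 2·17 + 3·4 = 46
  a_4 = 2·46 + 3·17 = 143
  a_5 = 2·143 + 3·46 = 424
  a_6 = 2·424 + 3·143 = 1277

2,3 ; 1277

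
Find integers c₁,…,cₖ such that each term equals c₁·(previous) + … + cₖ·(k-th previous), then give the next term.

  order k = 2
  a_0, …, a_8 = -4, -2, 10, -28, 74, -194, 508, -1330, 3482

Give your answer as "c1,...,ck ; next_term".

  a_2 = -3·-2 + -1·-4 = 10
  a_3 = -3·10 + -1·-2 = -28
  a_4 = -3·-28 + -1·10 = 74
  a_5 = -3·74 + -1·-28 = -194
  a_6 = -3·-194 + -1·74 = 508
  a_7 = -3·508 + -1·-194 = -1330
  a_8 = -3·-1330 + -1·508 = 3482
  a_9 = -3·3482 + -1·-1330 = -9116

-3,-1 ; -9116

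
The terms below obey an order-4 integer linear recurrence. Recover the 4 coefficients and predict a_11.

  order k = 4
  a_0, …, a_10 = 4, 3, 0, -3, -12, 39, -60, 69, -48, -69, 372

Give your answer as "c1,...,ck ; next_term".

-3,-4,-3,-3 ; -903

  a_4 = -3·-3 + -4·0 + -3·3 + -3·4 = -12
  a_5 = -3·-12 + -4·-3 + -3·0 + -3·3 = 39
  a_6 = -3·39 + -4·-12 + -3·-3 + -3·0 = -60
  a_7 = -3·-60 + -4·39 + -3·-12 + -3·-3 = 69
  a_8 = -3·69 + -4·-60 + -3·39 + -3·-12 = -48
  a_9 = -3·-48 + -4·69 + -3·-60 + -3·39 = -69
  a_10 = -3·-69 + -4·-48 + -3·69 + -3·-60 = 372
  a_11 = -3·372 + -4·-69 + -3·-48 + -3·69 = -903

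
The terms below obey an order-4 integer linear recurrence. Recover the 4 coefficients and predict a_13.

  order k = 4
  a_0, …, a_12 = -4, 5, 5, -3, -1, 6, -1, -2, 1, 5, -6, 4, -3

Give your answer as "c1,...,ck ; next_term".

  a_4 = -1·-3 + 0·5 + 0·5 + 1·-4 = -1
  a_5 = -1·-1 + 0·-3 + 0·5 + 1·5 = 6
  a_6 = -1·6 + 0·-1 + 0·-3 + 1·5 = -1
  a_7 = -1·-1 + 0·6 + 0·-1 + 1·-3 = -2
  a_8 = -1·-2 + 0·-1 + 0·6 + 1·-1 = 1
  a_9 = -1·1 + 0·-2 + 0·-1 + 1·6 = 5
  a_10 = -1·5 + 0·1 + 0·-2 + 1·-1 = -6
  a_11 = -1·-6 + 0·5 + 0·1 + 1·-2 = 4
  a_12 = -1·4 + 0·-6 + 0·5 + 1·1 = -3
  a_13 = -1·-3 + 0·4 + 0·-6 + 1·5 = 8

-1,0,0,1 ; 8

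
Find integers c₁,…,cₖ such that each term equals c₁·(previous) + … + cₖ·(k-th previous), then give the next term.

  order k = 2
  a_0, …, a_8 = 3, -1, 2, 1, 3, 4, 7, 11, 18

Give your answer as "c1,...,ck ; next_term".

  a_2 = 1·-1 + 1·3 = 2
  a_3 = 1·2 + 1·-1 = 1
  a_4 = 1·1 + 1·2 = 3
  a_5 = 1·3 + 1·1 = 4
  a_6 = 1·4 + 1·3 = 7
  a_7 = 1·7 + 1·4 = 11
  a_8 = 1·11 + 1·7 = 18
  a_9 = 1·18 + 1·11 = 29

1,1 ; 29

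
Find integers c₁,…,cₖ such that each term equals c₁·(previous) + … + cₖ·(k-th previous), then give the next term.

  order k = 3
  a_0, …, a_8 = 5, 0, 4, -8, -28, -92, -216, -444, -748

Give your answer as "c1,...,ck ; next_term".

  a_3 = 3·4 + -1·0 + -4·5 = -8
  a_4 = 3·-8 + -1·4 + -4·0 = -28
  a_5 = 3·-28 + -1·-8 + -4·4 = -92
  a_6 = 3·-92 + -1·-28 + -4·-8 = -216
  a_7 = 3·-216 + -1·-92 + -4·-28 = -444
  a_8 = 3·-444 + -1·-216 + -4·-92 = -748
  a_9 = 3·-748 + -1·-444 + -4·-216 = -936

3,-1,-4 ; -936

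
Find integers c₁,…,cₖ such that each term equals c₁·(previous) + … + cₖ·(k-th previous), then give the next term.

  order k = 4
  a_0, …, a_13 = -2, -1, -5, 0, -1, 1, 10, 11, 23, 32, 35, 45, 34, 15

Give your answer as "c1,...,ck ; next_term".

  a_4 = 1·0 + 1·-5 + 0·-1 + -2·-2 = -1
  a_5 = 1·-1 + 1·0 + 0·-5 + -2·-1 = 1
  a_6 = 1·1 + 1·-1 + 0·0 + -2·-5 = 10
  a_7 = 1·10 + 1·1 + 0·-1 + -2·0 = 11
  a_8 = 1·11 + 1·10 + 0·1 + -2·-1 = 23
  a_9 = 1·23 + 1·11 + 0·10 + -2·1 = 32
  a_10 = 1·32 + 1·23 + 0·11 + -2·10 = 35
  a_11 = 1·35 + 1·32 + 0·23 + -2·11 = 45
  a_12 = 1·45 + 1·35 + 0·32 + -2·23 = 34
  a_13 = 1·34 + 1·45 + 0·35 + -2·32 = 15
  a_14 = 1·15 + 1·34 + 0·45 + -2·35 = -21

1,1,0,-2 ; -21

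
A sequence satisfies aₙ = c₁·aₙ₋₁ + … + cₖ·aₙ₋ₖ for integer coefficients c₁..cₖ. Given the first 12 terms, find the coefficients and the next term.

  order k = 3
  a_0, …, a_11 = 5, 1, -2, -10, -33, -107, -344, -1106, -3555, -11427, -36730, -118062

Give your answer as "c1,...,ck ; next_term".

  a_3 = 3·-2 + 1·1 + -1·5 = -10
  a_4 = 3·-10 + 1·-2 + -1·1 = -33
  a_5 = 3·-33 + 1·-10 + -1·-2 = -107
  a_6 = 3·-107 + 1·-33 + -1·-10 = -344
  a_7 = 3·-344 + 1·-107 + -1·-33 = -1106
  a_8 = 3·-1106 + 1·-344 + -1·-107 = -3555
  a_9 = 3·-3555 + 1·-1106 + -1·-344 = -11427
  a_10 = 3·-11427 + 1·-3555 + -1·-1106 = -36730
  a_11 = 3·-36730 + 1·-11427 + -1·-3555 = -118062
  a_12 = 3·-118062 + 1·-36730 + -1·-11427 = -379489

3,1,-1 ; -379489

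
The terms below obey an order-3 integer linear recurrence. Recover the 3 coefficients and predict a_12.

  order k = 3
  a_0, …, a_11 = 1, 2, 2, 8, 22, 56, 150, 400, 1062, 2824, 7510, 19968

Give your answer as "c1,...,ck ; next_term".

2,1,2 ; 53094

  a_3 = 2·2 + 1·2 + 2·1 = 8
  a_4 = 2·8 + 1·2 + 2·2 = 22
  a_5 = 2·22 + 1·8 + 2·2 = 56
  a_6 = 2·56 + 1·22 + 2·8 = 150
  a_7 = 2·150 + 1·56 + 2·22 = 400
  a_8 = 2·400 + 1·150 + 2·56 = 1062
  a_9 = 2·1062 + 1·400 + 2·150 = 2824
  a_10 = 2·2824 + 1·1062 + 2·400 = 7510
  a_11 = 2·7510 + 1·2824 + 2·1062 = 19968
  a_12 = 2·19968 + 1·7510 + 2·2824 = 53094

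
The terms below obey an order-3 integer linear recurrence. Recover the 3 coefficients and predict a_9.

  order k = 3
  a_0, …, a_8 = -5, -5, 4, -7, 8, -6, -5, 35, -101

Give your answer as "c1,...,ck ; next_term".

-3,-2,1 ; 228

  a_3 = -3·4 + -2·-5 + 1·-5 = -7
  a_4 = -3·-7 + -2·4 + 1·-5 = 8
  a_5 = -3·8 + -2·-7 + 1·4 = -6
  a_6 = -3·-6 + -2·8 + 1·-7 = -5
  a_7 = -3·-5 + -2·-6 + 1·8 = 35
  a_8 = -3·35 + -2·-5 + 1·-6 = -101
  a_9 = -3·-101 + -2·35 + 1·-5 = 228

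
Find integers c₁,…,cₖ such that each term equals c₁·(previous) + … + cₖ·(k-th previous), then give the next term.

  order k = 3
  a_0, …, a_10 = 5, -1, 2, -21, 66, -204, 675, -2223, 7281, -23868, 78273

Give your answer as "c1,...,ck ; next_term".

  a_3 = -3·2 + 0·-1 + -3·5 = -21
  a_4 = -3·-21 + 0·2 + -3·-1 = 66
  a_5 = -3·66 + 0·-21 + -3·2 = -204
  a_6 = -3·-204 + 0·66 + -3·-21 = 675
  a_7 = -3·675 + 0·-204 + -3·66 = -2223
  a_8 = -3·-2223 + 0·675 + -3·-204 = 7281
  a_9 = -3·7281 + 0·-2223 + -3·675 = -23868
  a_10 = -3·-23868 + 0·7281 + -3·-2223 = 78273
  a_11 = -3·78273 + 0·-23868 + -3·7281 = -256662

-3,0,-3 ; -256662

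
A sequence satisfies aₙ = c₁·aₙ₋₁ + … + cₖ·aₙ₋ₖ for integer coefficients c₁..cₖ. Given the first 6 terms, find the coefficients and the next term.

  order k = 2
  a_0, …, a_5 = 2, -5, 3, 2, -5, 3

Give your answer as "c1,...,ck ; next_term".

-1,-1 ; 2

  a_2 = -1·-5 + -1·2 = 3
  a_3 = -1·3 + -1·-5 = 2
  a_4 = -1·2 + -1·3 = -5
  a_5 = -1·-5 + -1·2 = 3
  a_6 = -1·3 + -1·-5 = 2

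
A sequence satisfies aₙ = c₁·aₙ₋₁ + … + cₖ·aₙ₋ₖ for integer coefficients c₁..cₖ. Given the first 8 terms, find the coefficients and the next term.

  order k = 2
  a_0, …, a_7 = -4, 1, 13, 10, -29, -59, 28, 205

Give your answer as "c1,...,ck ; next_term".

  a_2 = 1·1 + -3·-4 = 13
  a_3 = 1·13 + -3·1 = 10
  a_4 = 1·10 + -3·13 = -29
  a_5 = 1·-29 + -3·10 = -59
  a_6 = 1·-59 + -3·-29 = 28
  a_7 = 1·28 + -3·-59 = 205
  a_8 = 1·205 + -3·28 = 121

1,-3 ; 121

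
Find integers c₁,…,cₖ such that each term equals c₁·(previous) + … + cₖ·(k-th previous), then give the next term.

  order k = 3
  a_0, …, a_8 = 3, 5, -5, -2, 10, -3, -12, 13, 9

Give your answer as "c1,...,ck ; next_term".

  a_3 = 0·-5 + -1·5 + 1·3 = -2
  a_4 = 0·-2 + -1·-5 + 1·5 = 10
  a_5 = 0·10 + -1·-2 + 1·-5 = -3
  a_6 = 0·-3 + -1·10 + 1·-2 = -12
  a_7 = 0·-12 + -1·-3 + 1·10 = 13
  a_8 = 0·13 + -1·-12 + 1·-3 = 9
  a_9 = 0·9 + -1·13 + 1·-12 = -25

0,-1,1 ; -25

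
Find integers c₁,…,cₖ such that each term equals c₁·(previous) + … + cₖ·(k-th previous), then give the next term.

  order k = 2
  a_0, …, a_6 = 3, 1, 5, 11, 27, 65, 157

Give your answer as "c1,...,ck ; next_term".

2,1 ; 379

  a_2 = 2·1 + 1·3 = 5
  a_3 = 2·5 + 1·1 = 11
  a_4 = 2·11 + 1·5 = 27
  a_5 = 2·27 + 1·11 = 65
  a_6 = 2·65 + 1·27 = 157
  a_7 = 2·157 + 1·65 = 379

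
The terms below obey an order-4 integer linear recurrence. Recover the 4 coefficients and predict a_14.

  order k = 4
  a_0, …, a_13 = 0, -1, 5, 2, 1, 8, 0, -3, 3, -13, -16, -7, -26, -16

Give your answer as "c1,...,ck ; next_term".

1,0,1,-2 ; 9

  a_4 = 1·2 + 0·5 + 1·-1 + -2·0 = 1
  a_5 = 1·1 + 0·2 + 1·5 + -2·-1 = 8
  a_6 = 1·8 + 0·1 + 1·2 + -2·5 = 0
  a_7 = 1·0 + 0·8 + 1·1 + -2·2 = -3
  a_8 = 1·-3 + 0·0 + 1·8 + -2·1 = 3
  a_9 = 1·3 + 0·-3 + 1·0 + -2·8 = -13
  a_10 = 1·-13 + 0·3 + 1·-3 + -2·0 = -16
  a_11 = 1·-16 + 0·-13 + 1·3 + -2·-3 = -7
  a_12 = 1·-7 + 0·-16 + 1·-13 + -2·3 = -26
  a_13 = 1·-26 + 0·-7 + 1·-16 + -2·-13 = -16
  a_14 = 1·-16 + 0·-26 + 1·-7 + -2·-16 = 9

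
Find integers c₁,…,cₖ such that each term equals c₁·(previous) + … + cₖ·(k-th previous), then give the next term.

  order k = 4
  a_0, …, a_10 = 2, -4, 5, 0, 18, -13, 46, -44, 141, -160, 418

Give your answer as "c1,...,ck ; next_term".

  a_4 = 0·0 + 2·5 + -1·-4 + 2·2 = 18
  a_5 = 0·18 + 2·0 + -1·5 + 2·-4 = -13
  a_6 = 0·-13 + 2·18 + -1·0 + 2·5 = 46
  a_7 = 0·46 + 2·-13 + -1·18 + 2·0 = -44
  a_8 = 0·-44 + 2·46 + -1·-13 + 2·18 = 141
  a_9 = 0·141 + 2·-44 + -1·46 + 2·-13 = -160
  a_10 = 0·-160 + 2·141 + -1·-44 + 2·46 = 418
  a_11 = 0·418 + 2·-160 + -1·141 + 2·-44 = -549

0,2,-1,2 ; -549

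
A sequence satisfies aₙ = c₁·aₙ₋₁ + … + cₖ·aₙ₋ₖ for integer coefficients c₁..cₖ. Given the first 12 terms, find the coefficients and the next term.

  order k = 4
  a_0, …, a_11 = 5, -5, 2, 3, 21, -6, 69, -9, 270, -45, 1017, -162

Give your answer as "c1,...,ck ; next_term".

0,3,0,3 ; 3861

  a_4 = 0·3 + 3·2 + 0·-5 + 3·5 = 21
  a_5 = 0·21 + 3·3 + 0·2 + 3·-5 = -6
  a_6 = 0·-6 + 3·21 + 0·3 + 3·2 = 69
  a_7 = 0·69 + 3·-6 + 0·21 + 3·3 = -9
  a_8 = 0·-9 + 3·69 + 0·-6 + 3·21 = 270
  a_9 = 0·270 + 3·-9 + 0·69 + 3·-6 = -45
  a_10 = 0·-45 + 3·270 + 0·-9 + 3·69 = 1017
  a_11 = 0·1017 + 3·-45 + 0·270 + 3·-9 = -162
  a_12 = 0·-162 + 3·1017 + 0·-45 + 3·270 = 3861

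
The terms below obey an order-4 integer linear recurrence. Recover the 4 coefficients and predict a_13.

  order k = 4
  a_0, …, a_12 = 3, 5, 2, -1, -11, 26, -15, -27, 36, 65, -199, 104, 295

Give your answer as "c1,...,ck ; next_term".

  a_4 = -2·-1 + -3·2 + -2·5 + 1·3 = -11
  a_5 = -2·-11 + -3·-1 + -2·2 + 1·5 = 26
  a_6 = -2·26 + -3·-11 + -2·-1 + 1·2 = -15
  a_7 = -2·-15 + -3·26 + -2·-11 + 1·-1 = -27
  a_8 = -2·-27 + -3·-15 + -2·26 + 1·-11 = 36
  a_9 = -2·36 + -3·-27 + -2·-15 + 1·26 = 65
  a_10 = -2·65 + -3·36 + -2·-27 + 1·-15 = -199
  a_11 = -2·-199 + -3·65 + -2·36 + 1·-27 = 104
  a_12 = -2·104 + -3·-199 + -2·65 + 1·36 = 295
  a_13 = -2·295 + -3·104 + -2·-199 + 1·65 = -439

-2,-3,-2,1 ; -439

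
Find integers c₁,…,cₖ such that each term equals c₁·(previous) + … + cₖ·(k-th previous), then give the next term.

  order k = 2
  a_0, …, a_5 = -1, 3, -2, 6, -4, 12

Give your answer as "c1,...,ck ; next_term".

  a_2 = 0·3 + 2·-1 = -2
  a_3 = 0·-2 + 2·3 = 6
  a_4 = 0·6 + 2·-2 = -4
  a_5 = 0·-4 + 2·6 = 12
  a_6 = 0·12 + 2·-4 = -8

0,2 ; -8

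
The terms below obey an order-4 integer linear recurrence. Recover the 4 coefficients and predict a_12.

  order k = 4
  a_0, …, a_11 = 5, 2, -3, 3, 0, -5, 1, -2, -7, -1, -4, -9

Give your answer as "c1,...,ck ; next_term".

  a_4 = 1·3 + 0·-3 + 1·2 + -1·5 = 0
  a_5 = 1·0 + 0·3 + 1·-3 + -1·2 = -5
  a_6 = 1·-5 + 0·0 + 1·3 + -1·-3 = 1
  a_7 = 1·1 + 0·-5 + 1·0 + -1·3 = -2
  a_8 = 1·-2 + 0·1 + 1·-5 + -1·0 = -7
  a_9 = 1·-7 + 0·-2 + 1·1 + -1·-5 = -1
  a_10 = 1·-1 + 0·-7 + 1·-2 + -1·1 = -4
  a_11 = 1·-4 + 0·-1 + 1·-7 + -1·-2 = -9
  a_12 = 1·-9 + 0·-4 + 1·-1 + -1·-7 = -3

1,0,1,-1 ; -3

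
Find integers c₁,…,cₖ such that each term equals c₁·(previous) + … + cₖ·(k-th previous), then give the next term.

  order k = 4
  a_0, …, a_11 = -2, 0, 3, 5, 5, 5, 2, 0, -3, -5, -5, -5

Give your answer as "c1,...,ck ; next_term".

  a_4 = 0·5 + 1·3 + 0·0 + -1·-2 = 5
  a_5 = 0·5 + 1·5 + 0·3 + -1·0 = 5
  a_6 = 0·5 + 1·5 + 0·5 + -1·3 = 2
  a_7 = 0·2 + 1·5 + 0·5 + -1·5 = 0
  a_8 = 0·0 + 1·2 + 0·5 + -1·5 = -3
  a_9 = 0·-3 + 1·0 + 0·2 + -1·5 = -5
  a_10 = 0·-5 + 1·-3 + 0·0 + -1·2 = -5
  a_11 = 0·-5 + 1·-5 + 0·-3 + -1·0 = -5
  a_12 = 0·-5 + 1·-5 + 0·-5 + -1·-3 = -2

0,1,0,-1 ; -2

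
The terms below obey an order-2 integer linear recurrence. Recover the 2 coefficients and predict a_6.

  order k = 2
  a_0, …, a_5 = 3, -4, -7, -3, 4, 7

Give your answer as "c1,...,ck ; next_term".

1,-1 ; 3

  a_2 = 1·-4 + -1·3 = -7
  a_3 = 1·-7 + -1·-4 = -3
  a_4 = 1·-3 + -1·-7 = 4
  a_5 = 1·4 + -1·-3 = 7
  a_6 = 1·7 + -1·4 = 3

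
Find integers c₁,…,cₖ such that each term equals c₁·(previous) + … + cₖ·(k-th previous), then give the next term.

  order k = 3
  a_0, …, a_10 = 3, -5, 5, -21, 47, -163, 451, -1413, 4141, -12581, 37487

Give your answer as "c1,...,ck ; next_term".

-2,4,3 ; -112875

  a_3 = -2·5 + 4·-5 + 3·3 = -21
  a_4 = -2·-21 + 4·5 + 3·-5 = 47
  a_5 = -2·47 + 4·-21 + 3·5 = -163
  a_6 = -2·-163 + 4·47 + 3·-21 = 451
  a_7 = -2·451 + 4·-163 + 3·47 = -1413
  a_8 = -2·-1413 + 4·451 + 3·-163 = 4141
  a_9 = -2·4141 + 4·-1413 + 3·451 = -12581
  a_10 = -2·-12581 + 4·4141 + 3·-1413 = 37487
  a_11 = -2·37487 + 4·-12581 + 3·4141 = -112875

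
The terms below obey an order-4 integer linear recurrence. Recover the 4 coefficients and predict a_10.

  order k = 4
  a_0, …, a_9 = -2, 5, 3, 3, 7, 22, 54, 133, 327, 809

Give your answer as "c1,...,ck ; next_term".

2,1,0,1 ; 1999

  a_4 = 2·3 + 1·3 + 0·5 + 1·-2 = 7
  a_5 = 2·7 + 1·3 + 0·3 + 1·5 = 22
  a_6 = 2·22 + 1·7 + 0·3 + 1·3 = 54
  a_7 = 2·54 + 1·22 + 0·7 + 1·3 = 133
  a_8 = 2·133 + 1·54 + 0·22 + 1·7 = 327
  a_9 = 2·327 + 1·133 + 0·54 + 1·22 = 809
  a_10 = 2·809 + 1·327 + 0·133 + 1·54 = 1999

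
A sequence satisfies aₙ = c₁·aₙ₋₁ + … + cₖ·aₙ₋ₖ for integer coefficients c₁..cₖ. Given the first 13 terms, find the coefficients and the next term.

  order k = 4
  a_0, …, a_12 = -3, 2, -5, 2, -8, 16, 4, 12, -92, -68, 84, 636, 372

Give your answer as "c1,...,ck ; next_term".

  a_4 = 1·2 + -2·-5 + -4·2 + 4·-3 = -8
  a_5 = 1·-8 + -2·2 + -4·-5 + 4·2 = 16
  a_6 = 1·16 + -2·-8 + -4·2 + 4·-5 = 4
  a_7 = 1·4 + -2·16 + -4·-8 + 4·2 = 12
  a_8 = 1·12 + -2·4 + -4·16 + 4·-8 = -92
  a_9 = 1·-92 + -2·12 + -4·4 + 4·16 = -68
  a_10 = 1·-68 + -2·-92 + -4·12 + 4·4 = 84
  a_11 = 1·84 + -2·-68 + -4·-92 + 4·12 = 636
  a_12 = 1·636 + -2·84 + -4·-68 + 4·-92 = 372
  a_13 = 1·372 + -2·636 + -4·84 + 4·-68 = -1508

1,-2,-4,4 ; -1508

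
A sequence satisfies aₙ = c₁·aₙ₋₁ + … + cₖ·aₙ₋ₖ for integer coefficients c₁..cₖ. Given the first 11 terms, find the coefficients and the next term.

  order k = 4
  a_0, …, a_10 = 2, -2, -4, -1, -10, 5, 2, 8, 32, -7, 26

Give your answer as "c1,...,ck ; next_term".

  a_4 = 0·-1 + 1·-4 + 0·-2 + -3·2 = -10
  a_5 = 0·-10 + 1·-1 + 0·-4 + -3·-2 = 5
  a_6 = 0·5 + 1·-10 + 0·-1 + -3·-4 = 2
  a_7 = 0·2 + 1·5 + 0·-10 + -3·-1 = 8
  a_8 = 0·8 + 1·2 + 0·5 + -3·-10 = 32
  a_9 = 0·32 + 1·8 + 0·2 + -3·5 = -7
  a_10 = 0·-7 + 1·32 + 0·8 + -3·2 = 26
  a_11 = 0·26 + 1·-7 + 0·32 + -3·8 = -31

0,1,0,-3 ; -31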